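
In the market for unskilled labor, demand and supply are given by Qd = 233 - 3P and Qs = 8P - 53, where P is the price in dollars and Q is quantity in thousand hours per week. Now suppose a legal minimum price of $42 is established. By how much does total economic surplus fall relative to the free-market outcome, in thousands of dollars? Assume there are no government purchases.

528

In a free market, 233 - 3P = 8P - 53 gives the equilibrium P* = 26, Q* = 155.
The floor of 42 is above the equilibrium price 26, so it binds.
At P = 42: Qd = 233 - 3·42 = 107 and Qs = 8·42 - 53 = 283.
Quantity traded falls to 107. At Q = 107 the demand price is (233 - 107)/3 = 42 and the supply price is (53 + 107)/8 = 20.
Deadweight loss = ½ · (42 - 20) · (155 - 107) = ½ · 22 · 48 = 528.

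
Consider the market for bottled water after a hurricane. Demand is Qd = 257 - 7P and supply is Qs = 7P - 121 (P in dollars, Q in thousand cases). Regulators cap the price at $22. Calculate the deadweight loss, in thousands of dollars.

175

Equilibrium: 257 - 7P = 7P - 121, so 378 = 14P and P* = 27, Q* = 68.
Because the ceiling (22) lies below the market-clearing price, it is binding.
At P = 22: Qd = 257 - 7·22 = 103 and Qs = 7·22 - 121 = 33.
Quantity traded falls to 33. At Q = 33 the demand price is (257 - 33)/7 = 32 and the supply price is (121 + 33)/7 = 22.
Deadweight loss = ½ · (32 - 22) · (68 - 33) = ½ · 10 · 35 = 175.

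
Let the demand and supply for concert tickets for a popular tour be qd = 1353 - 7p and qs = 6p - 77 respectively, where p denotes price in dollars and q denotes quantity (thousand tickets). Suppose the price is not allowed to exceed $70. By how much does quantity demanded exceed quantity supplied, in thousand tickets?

Setting quantity demanded equal to quantity supplied, 1353 - 7p = 6p - 77, gives p* = 110 and q* = 583.
Because the ceiling (70) lies below the market-clearing price, it is binding.
At p = 70: qd = 1353 - 7·70 = 863 and qs = 6·70 - 77 = 343.
Shortage = qd - qs = 863 - 343 = 520.

520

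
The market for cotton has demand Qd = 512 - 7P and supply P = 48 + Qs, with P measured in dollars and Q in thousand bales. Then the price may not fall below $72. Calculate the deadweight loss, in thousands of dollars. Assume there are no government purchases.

Rearranging supply gives Qs = P - 48. Without the control the market clears where 512 - 7P = P - 48, i.e. P* = 70 and Q* = 22.
Since 72 > 70, the floor is binding.
At P = 72: Qd = 512 - 7·72 = 8 and Qs = 72 - 48 = 24.
Quantity traded falls to 8. At Q = 8 the demand price is (512 - 8)/7 = 72 and the supply price is 48 + 8 = 56.
Deadweight loss = ½ · (72 - 56) · (22 - 8) = ½ · 16 · 14 = 112.

112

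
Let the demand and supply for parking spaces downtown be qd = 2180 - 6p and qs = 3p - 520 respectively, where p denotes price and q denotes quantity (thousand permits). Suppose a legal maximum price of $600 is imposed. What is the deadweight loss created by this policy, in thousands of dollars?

0

Equilibrium: 2180 - 6p = 3p - 520, so 2700 = 9p and p* = 300, q* = 380.
The ceiling of 600 is above the equilibrium price 300, so it is not binding; the market clears at p* = 300, q* = 380.
Since the control does not bind, no trades are prevented and deadweight loss is zero.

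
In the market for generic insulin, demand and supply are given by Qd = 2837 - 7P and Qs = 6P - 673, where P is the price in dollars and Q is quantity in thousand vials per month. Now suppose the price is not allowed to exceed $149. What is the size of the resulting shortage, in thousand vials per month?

Equilibrium: 2837 - 7P = 6P - 673, so 3510 = 13P and P* = 270, Q* = 947.
Because the ceiling (149) lies below the market-clearing price, it is binding.
At P = 149: Qd = 2837 - 7·149 = 1794 and Qs = 6·149 - 673 = 221.
Shortage = Qd - Qs = 1794 - 221 = 1573.

1573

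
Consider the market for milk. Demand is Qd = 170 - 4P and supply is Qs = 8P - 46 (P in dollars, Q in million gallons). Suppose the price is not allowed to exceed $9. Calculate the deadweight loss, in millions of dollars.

Setting quantity demanded equal to quantity supplied, 170 - 4P = 8P - 46, gives P* = 18 and Q* = 98.
Since 9 < 18, the ceiling is binding.
At P = 9: Qd = 170 - 4·9 = 134 and Qs = 8·9 - 46 = 26.
Quantity traded falls to 26. At Q = 26 the demand price is (170 - 26)/4 = 36 and the supply price is (46 + 26)/8 = 9.
Deadweight loss = ½ · (36 - 9) · (98 - 26) = ½ · 27 · 72 = 972.

972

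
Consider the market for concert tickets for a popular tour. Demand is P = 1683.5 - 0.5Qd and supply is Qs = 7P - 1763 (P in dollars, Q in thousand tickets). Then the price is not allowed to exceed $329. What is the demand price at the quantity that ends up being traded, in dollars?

Rearranging demand gives Qd = 3367 - 2P. In a free market, 3367 - 2P = 7P - 1763 gives the equilibrium P* = 570, Q* = 2227.
Because the ceiling (329) lies below the market-clearing price, it is binding.
At P = 329: Qd = 3367 - 2·329 = 2709 and Qs = 7·329 - 1763 = 540.
Only 540 units reach the market. On the demand curve, the marginal buyer's willingness to pay at Q = 540 is (3367 - 540)/2 = 1413.5.

1413.5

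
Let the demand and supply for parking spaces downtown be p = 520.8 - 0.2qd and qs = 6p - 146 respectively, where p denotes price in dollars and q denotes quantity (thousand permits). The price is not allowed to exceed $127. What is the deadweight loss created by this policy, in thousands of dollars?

Rearranging demand gives qd = 2604 - 5p. Setting quantity demanded equal to quantity supplied, 2604 - 5p = 6p - 146, gives p* = 250 and q* = 1354.
Because the ceiling (127) lies below the market-clearing price, it is binding.
At p = 127: qd = 2604 - 5·127 = 1969 and qs = 6·127 - 146 = 616.
Quantity traded falls to 616. At q = 616 the demand price is (2604 - 616)/5 = 397.6 and the supply price is (146 + 616)/6 = 127.
Deadweight loss = ½ · (397.6 - 127) · (1354 - 616) = ½ · 270.6 · 738 = 99851.4.

99851.4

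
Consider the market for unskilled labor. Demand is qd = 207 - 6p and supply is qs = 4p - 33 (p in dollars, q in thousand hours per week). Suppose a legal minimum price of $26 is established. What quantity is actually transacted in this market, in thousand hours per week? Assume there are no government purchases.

In a free market, 207 - 6p = 4p - 33 gives the equilibrium p* = 24, q* = 63.
Since 26 > 24, the floor is binding.
At p = 26: qd = 207 - 6·26 = 51 and qs = 4·26 - 33 = 71.
The quantity actually transacted is the short side, demand: 51.

51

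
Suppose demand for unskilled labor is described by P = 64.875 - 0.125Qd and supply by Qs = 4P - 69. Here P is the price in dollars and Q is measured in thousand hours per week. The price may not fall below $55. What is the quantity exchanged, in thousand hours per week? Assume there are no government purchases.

79

Rearranging demand gives Qd = 519 - 8P. Equilibrium: 519 - 8P = 4P - 69, so 588 = 12P and P* = 49, Q* = 127.
Because the floor (55) lies above the market-clearing price, it is binding.
At P = 55: Qd = 519 - 8·55 = 79 and Qs = 4·55 - 69 = 151.
The quantity actually transacted is the short side, demand: 79.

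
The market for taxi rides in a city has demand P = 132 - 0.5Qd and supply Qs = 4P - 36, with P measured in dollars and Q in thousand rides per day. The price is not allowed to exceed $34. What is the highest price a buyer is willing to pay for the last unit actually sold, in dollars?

82

Rearranging demand gives Qd = 264 - 2P. In a free market, 264 - 2P = 4P - 36 gives the equilibrium P* = 50, Q* = 164.
The ceiling of 34 is below the equilibrium price 50, so it binds.
At P = 34: Qd = 264 - 2·34 = 196 and Qs = 4·34 - 36 = 100.
Only 100 units reach the market. On the demand curve, the marginal buyer's willingness to pay at Q = 100 is (264 - 100)/2 = 82.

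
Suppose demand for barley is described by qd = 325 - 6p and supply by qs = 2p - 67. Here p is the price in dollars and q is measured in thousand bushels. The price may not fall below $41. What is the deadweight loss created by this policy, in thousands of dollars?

0

Setting quantity demanded equal to quantity supplied, 325 - 6p = 2p - 67, gives p* = 49 and q* = 31.
The floor of 41 is below the equilibrium price 49, so it is not binding; the market clears at p* = 49, q* = 31.
Since the control does not bind, no trades are prevented and deadweight loss is zero.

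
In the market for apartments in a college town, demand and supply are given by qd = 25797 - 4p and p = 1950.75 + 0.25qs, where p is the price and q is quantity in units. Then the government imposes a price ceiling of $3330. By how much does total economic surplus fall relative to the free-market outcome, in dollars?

3027600

Rearranging supply gives qs = 4p - 7803. In a free market, 25797 - 4p = 4p - 7803 gives the equilibrium p* = 4200, q* = 8997.
Because the ceiling (3330) lies below the market-clearing price, it is binding.
At p = 3330: qd = 25797 - 4·3330 = 12477 and qs = 4·3330 - 7803 = 5517.
Quantity traded falls to 5517. At q = 5517 the demand price is (25797 - 5517)/4 = 5070 and the supply price is (7803 + 5517)/4 = 3330.
Deadweight loss = ½ · (5070 - 3330) · (8997 - 5517) = ½ · 1740 · 3480 = 3027600.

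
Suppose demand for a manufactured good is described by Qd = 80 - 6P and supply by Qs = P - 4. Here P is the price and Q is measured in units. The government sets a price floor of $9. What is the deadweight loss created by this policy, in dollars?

Without the control the market clears where 80 - 6P = P - 4, i.e. P* = 12 and Q* = 8.
The floor of 9 is below the equilibrium price 12, so it is not binding; the market clears at P* = 12, Q* = 8.
Since the control does not bind, no trades are prevented and deadweight loss is zero.

0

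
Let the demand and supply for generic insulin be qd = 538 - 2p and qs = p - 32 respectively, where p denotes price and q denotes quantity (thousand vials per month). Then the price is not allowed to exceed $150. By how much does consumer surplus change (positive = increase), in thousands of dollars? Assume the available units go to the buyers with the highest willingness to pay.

4320

Setting quantity demanded equal to quantity supplied, 538 - 2p = p - 32, gives p* = 190 and q* = 158.
Since 150 < 190, the ceiling is binding.
At p = 150: qd = 538 - 2·150 = 238 and qs = 150 - 32 = 118.
Consumer surplus without the control is ½ · (269 - 190) · 158 = 6241.
With the ceiling, 118 units are sold at 150 (assume they go to the highest-value buyers). The demand price at q = 118 is 210, so CS = ½ · [(269 - 150) + (210 - 150)] · 118 = 10561.
Change in consumer surplus = 10561 - 6241 = 4320.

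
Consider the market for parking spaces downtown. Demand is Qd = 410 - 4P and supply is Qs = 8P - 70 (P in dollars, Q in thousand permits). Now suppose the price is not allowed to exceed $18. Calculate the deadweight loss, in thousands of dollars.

In a free market, 410 - 4P = 8P - 70 gives the equilibrium P* = 40, Q* = 250.
Since 18 < 40, the ceiling is binding.
At P = 18: Qd = 410 - 4·18 = 338 and Qs = 8·18 - 70 = 74.
Quantity traded falls to 74. At Q = 74 the demand price is (410 - 74)/4 = 84 and the supply price is (70 + 74)/8 = 18.
Deadweight loss = ½ · (84 - 18) · (250 - 74) = ½ · 66 · 176 = 5808.

5808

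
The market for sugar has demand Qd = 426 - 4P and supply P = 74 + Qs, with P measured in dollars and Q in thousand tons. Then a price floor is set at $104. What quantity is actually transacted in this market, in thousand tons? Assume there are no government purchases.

10

Rearranging supply gives Qs = P - 74. Equilibrium: 426 - 4P = P - 74, so 500 = 5P and P* = 100, Q* = 26.
The floor of 104 is above the equilibrium price 100, so it binds.
At P = 104: Qd = 426 - 4·104 = 10 and Qs = 104 - 74 = 30.
The quantity actually transacted is the short side, demand: 10.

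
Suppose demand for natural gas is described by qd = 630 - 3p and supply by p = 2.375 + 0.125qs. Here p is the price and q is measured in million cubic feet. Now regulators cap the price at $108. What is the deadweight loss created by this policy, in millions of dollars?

Rearranging supply gives qs = 8p - 19. Setting quantity demanded equal to quantity supplied, 630 - 3p = 8p - 19, gives p* = 59 and q* = 453.
Since 108 is above p* = 59, the ceiling does not bind and the free-market outcome prevails.
Since the control does not bind, no trades are prevented and deadweight loss is zero.

0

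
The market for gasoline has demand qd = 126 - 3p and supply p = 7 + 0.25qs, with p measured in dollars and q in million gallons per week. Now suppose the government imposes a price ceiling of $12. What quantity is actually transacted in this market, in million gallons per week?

Rearranging supply gives qs = 4p - 28. Without the control the market clears where 126 - 3p = 4p - 28, i.e. p* = 22 and q* = 60.
The ceiling of 12 is below the equilibrium price 22, so it binds.
At p = 12: qd = 126 - 3·12 = 90 and qs = 4·12 - 28 = 20.
The quantity actually transacted is the short side, supply: 20.

20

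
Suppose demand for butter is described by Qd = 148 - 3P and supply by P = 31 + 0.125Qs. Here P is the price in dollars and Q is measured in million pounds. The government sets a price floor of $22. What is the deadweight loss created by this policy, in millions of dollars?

0

Rearranging supply gives Qs = 8P - 248. In a free market, 148 - 3P = 8P - 248 gives the equilibrium P* = 36, Q* = 40.
The floor of 22 is below the equilibrium price 36, so it is not binding; the market clears at P* = 36, Q* = 40.
Since the control does not bind, no trades are prevented and deadweight loss is zero.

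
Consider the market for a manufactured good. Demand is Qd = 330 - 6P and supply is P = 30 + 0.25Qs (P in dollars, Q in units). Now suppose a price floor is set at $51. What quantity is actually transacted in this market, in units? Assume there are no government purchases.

24

Rearranging supply gives Qs = 4P - 120. Equilibrium: 330 - 6P = 4P - 120, so 450 = 10P and P* = 45, Q* = 60.
Since 51 > 45, the floor is binding.
At P = 51: Qd = 330 - 6·51 = 24 and Qs = 4·51 - 120 = 84.
The quantity actually transacted is the short side, demand: 24.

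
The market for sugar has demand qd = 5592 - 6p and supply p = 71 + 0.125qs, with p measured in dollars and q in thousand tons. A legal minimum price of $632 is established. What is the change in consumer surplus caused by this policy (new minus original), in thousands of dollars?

-456192

Rearranging supply gives qs = 8p - 568. Setting quantity demanded equal to quantity supplied, 5592 - 6p = 8p - 568, gives p* = 440 and q* = 2952.
The floor of 632 is above the equilibrium price 440, so it binds.
At p = 632: qd = 5592 - 6·632 = 1800 and qs = 8·632 - 568 = 4488.
Consumer surplus without the control is ½ · (932 - 440) · 2952 = 726192.
With the floor, consumers buy 1800 units at 632, so CS = ½ · (932 - 632) · 1800 = 270000.
Change in consumer surplus = 270000 - 726192 = -456192.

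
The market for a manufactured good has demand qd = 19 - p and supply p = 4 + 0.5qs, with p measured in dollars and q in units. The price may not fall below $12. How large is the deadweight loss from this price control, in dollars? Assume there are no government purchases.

6.75

Rearranging supply gives qs = 2p - 8. In a free market, 19 - p = 2p - 8 gives the equilibrium p* = 9, q* = 10.
Since 12 > 9, the floor is binding.
At p = 12: qd = 19 - 12 = 7 and qs = 2·12 - 8 = 16.
Quantity traded falls to 7. At q = 7 the demand price is 19 - 7 = 12 and the supply price is (8 + 7)/2 = 7.5.
Deadweight loss = ½ · (12 - 7.5) · (10 - 7) = ½ · 4.5 · 3 = 6.75.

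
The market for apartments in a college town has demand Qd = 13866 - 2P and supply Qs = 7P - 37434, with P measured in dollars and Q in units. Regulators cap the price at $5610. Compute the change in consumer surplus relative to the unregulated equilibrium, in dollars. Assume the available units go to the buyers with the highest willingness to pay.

In a free market, 13866 - 2P = 7P - 37434 gives the equilibrium P* = 5700, Q* = 2466.
Since 5610 < 5700, the ceiling is binding.
At P = 5610: Qd = 13866 - 2·5610 = 2646 and Qs = 7·5610 - 37434 = 1836.
Consumer surplus without the control is ½ · (6933 - 5700) · 2466 = 1520289.
With the ceiling, 1836 units are sold at 5610 (assume they go to the highest-value buyers). The demand price at Q = 1836 is 6015, so CS = ½ · [(6933 - 5610) + (6015 - 5610)] · 1836 = 1586304.
Change in consumer surplus = 1586304 - 1520289 = 66015.

66015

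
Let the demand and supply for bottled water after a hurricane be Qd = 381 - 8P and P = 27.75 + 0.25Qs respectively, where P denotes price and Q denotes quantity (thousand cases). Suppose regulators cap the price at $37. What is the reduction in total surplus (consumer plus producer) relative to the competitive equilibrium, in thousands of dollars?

48

Rearranging supply gives Qs = 4P - 111. Setting quantity demanded equal to quantity supplied, 381 - 8P = 4P - 111, gives P* = 41 and Q* = 53.
The ceiling of 37 is below the equilibrium price 41, so it binds.
At P = 37: Qd = 381 - 8·37 = 85 and Qs = 4·37 - 111 = 37.
Quantity traded falls to 37. At Q = 37 the demand price is (381 - 37)/8 = 43 and the supply price is (111 + 37)/4 = 37.
Deadweight loss = ½ · (43 - 37) · (53 - 37) = ½ · 6 · 16 = 48.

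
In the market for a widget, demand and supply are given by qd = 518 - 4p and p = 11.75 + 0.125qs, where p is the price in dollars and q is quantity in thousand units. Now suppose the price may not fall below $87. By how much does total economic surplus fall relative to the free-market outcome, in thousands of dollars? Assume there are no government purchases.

Rearranging supply gives qs = 8p - 94. Without the control the market clears where 518 - 4p = 8p - 94, i.e. p* = 51 and q* = 314.
Because the floor (87) lies above the market-clearing price, it is binding.
At p = 87: qd = 518 - 4·87 = 170 and qs = 8·87 - 94 = 602.
Quantity traded falls to 170. At q = 170 the demand price is (518 - 170)/4 = 87 and the supply price is (94 + 170)/8 = 33.
Deadweight loss = ½ · (87 - 33) · (314 - 170) = ½ · 54 · 144 = 3888.

3888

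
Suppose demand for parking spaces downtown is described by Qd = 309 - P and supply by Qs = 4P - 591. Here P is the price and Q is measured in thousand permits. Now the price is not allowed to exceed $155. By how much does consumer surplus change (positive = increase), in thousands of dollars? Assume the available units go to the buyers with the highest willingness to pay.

In a free market, 309 - P = 4P - 591 gives the equilibrium P* = 180, Q* = 129.
Since 155 < 180, the ceiling is binding.
At P = 155: Qd = 309 - 155 = 154 and Qs = 4·155 - 591 = 29.
Consumer surplus without the control is ½ · (309 - 180) · 129 = 8320.5.
With the ceiling, 29 units are sold at 155 (assume they go to the highest-value buyers). The demand price at Q = 29 is 280, so CS = ½ · [(309 - 155) + (280 - 155)] · 29 = 4045.5.
Change in consumer surplus = 4045.5 - 8320.5 = -4275.

-4275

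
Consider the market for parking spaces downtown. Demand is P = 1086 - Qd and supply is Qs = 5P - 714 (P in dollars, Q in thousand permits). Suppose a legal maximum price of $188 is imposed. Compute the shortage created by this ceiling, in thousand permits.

Rearranging demand gives Qd = 1086 - P. In a free market, 1086 - P = 5P - 714 gives the equilibrium P* = 300, Q* = 786.
Because the ceiling (188) lies below the market-clearing price, it is binding.
At P = 188: Qd = 1086 - 188 = 898 and Qs = 5·188 - 714 = 226.
Shortage = Qd - Qs = 898 - 226 = 672.

672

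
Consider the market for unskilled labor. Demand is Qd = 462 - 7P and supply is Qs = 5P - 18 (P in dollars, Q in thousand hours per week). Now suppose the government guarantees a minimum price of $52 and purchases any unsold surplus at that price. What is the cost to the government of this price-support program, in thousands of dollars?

Without the control the market clears where 462 - 7P = 5P - 18, i.e. P* = 40 and Q* = 182.
Because the floor (52) lies above the market-clearing price, it is binding.
At P = 52: Qd = 462 - 7·52 = 98 and Qs = 5·52 - 18 = 242.
Surplus = Qs - Qd = 144.
Government expenditure = surplus × support price = 144 × 52 = 7488.

7488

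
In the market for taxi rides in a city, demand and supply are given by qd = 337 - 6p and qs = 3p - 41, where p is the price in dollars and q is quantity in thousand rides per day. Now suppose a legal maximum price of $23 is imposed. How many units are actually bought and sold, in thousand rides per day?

Without the control the market clears where 337 - 6p = 3p - 41, i.e. p* = 42 and q* = 85.
Since 23 < 42, the ceiling is binding.
At p = 23: qd = 337 - 6·23 = 199 and qs = 3·23 - 41 = 28.
The quantity actually transacted is the short side, supply: 28.

28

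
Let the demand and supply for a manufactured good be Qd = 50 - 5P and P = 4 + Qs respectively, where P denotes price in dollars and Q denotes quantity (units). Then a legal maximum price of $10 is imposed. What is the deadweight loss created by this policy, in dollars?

Rearranging supply gives Qs = P - 4. Setting quantity demanded equal to quantity supplied, 50 - 5P = P - 4, gives P* = 9 and Q* = 5.
The ceiling of 10 is above the equilibrium price 9, so it is not binding; the market clears at P* = 9, Q* = 5.
Since the control does not bind, no trades are prevented and deadweight loss is zero.

0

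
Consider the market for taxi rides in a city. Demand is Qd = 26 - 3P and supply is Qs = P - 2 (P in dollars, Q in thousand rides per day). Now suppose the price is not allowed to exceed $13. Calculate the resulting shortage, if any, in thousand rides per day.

0

Without the control the market clears where 26 - 3P = P - 2, i.e. P* = 7 and Q* = 5.
Since 13 is above P* = 7, the ceiling does not bind and the free-market outcome prevails.
Since the control does not bind, there is no shortage.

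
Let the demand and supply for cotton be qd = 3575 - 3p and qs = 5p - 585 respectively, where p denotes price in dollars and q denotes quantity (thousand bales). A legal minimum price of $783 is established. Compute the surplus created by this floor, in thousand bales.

2104

Equilibrium: 3575 - 3p = 5p - 585, so 4160 = 8p and p* = 520, q* = 2015.
Because the floor (783) lies above the market-clearing price, it is binding.
At p = 783: qd = 3575 - 3·783 = 1226 and qs = 5·783 - 585 = 3330.
Surplus = qs - qd = 3330 - 1226 = 2104.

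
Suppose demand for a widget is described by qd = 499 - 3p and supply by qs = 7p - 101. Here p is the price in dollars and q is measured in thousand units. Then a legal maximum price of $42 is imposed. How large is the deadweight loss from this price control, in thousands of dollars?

Setting quantity demanded equal to quantity supplied, 499 - 3p = 7p - 101, gives p* = 60 and q* = 319.
Since 42 < 60, the ceiling is binding.
At p = 42: qd = 499 - 3·42 = 373 and qs = 7·42 - 101 = 193.
Quantity traded falls to 193. At q = 193 the demand price is (499 - 193)/3 = 102 and the supply price is (101 + 193)/7 = 42.
Deadweight loss = ½ · (102 - 42) · (319 - 193) = ½ · 60 · 126 = 3780.

3780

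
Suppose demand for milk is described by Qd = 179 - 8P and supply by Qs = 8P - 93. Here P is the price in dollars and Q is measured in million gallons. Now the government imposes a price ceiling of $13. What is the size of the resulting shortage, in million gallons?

Equilibrium: 179 - 8P = 8P - 93, so 272 = 16P and P* = 17, Q* = 43.
Since 13 < 17, the ceiling is binding.
At P = 13: Qd = 179 - 8·13 = 75 and Qs = 8·13 - 93 = 11.
Shortage = Qd - Qs = 75 - 11 = 64.

64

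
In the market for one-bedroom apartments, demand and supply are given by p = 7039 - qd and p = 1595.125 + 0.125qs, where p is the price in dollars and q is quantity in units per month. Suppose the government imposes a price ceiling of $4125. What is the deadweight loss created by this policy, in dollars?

0

Rearranging demand gives qd = 7039 - p; rearranging supply gives qs = 8p - 12761. Equilibrium: 7039 - p = 8p - 12761, so 19800 = 9p and p* = 2200, q* = 4839.
The ceiling of 4125 is above the equilibrium price 2200, so it is not binding; the market clears at p* = 2200, q* = 4839.
Since the control does not bind, no trades are prevented and deadweight loss is zero.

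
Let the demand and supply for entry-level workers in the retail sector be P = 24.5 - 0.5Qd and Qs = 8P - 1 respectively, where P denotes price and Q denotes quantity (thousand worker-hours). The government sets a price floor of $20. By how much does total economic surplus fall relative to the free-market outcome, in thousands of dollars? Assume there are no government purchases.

Rearranging demand gives Qd = 49 - 2P. Setting quantity demanded equal to quantity supplied, 49 - 2P = 8P - 1, gives P* = 5 and Q* = 39.
Since 20 > 5, the floor is binding.
At P = 20: Qd = 49 - 2·20 = 9 and Qs = 8·20 - 1 = 159.
Quantity traded falls to 9. At Q = 9 the demand price is (49 - 9)/2 = 20 and the supply price is (1 + 9)/8 = 1.25.
Deadweight loss = ½ · (20 - 1.25) · (39 - 9) = ½ · 18.75 · 30 = 281.25.

281.25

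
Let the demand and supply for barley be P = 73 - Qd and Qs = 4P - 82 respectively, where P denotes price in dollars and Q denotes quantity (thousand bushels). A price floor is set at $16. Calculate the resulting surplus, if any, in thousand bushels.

0

Rearranging demand gives Qd = 73 - P. Equilibrium: 73 - P = 4P - 82, so 155 = 5P and P* = 31, Q* = 42.
The floor of 16 is below the equilibrium price 31, so it is not binding; the market clears at P* = 31, Q* = 42.
Since the control does not bind, there is no surplus.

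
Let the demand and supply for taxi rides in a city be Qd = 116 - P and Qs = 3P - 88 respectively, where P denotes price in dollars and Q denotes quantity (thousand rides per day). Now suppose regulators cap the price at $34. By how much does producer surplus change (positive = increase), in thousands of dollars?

Equilibrium: 116 - P = 3P - 88, so 204 = 4P and P* = 51, Q* = 65.
Since 34 < 51, the ceiling is binding.
At P = 34: Qd = 116 - 34 = 82 and Qs = 3·34 - 88 = 14.
Producer surplus without the control is ½ · (51 - 88/3) · 65 = 4225/6.
With the ceiling, producers sell 14 units at 34, so PS = ½ · (34 - 88/3) · 14 = 98/3.
Change in producer surplus = 98/3 - 4225/6 = -671.5.

-671.5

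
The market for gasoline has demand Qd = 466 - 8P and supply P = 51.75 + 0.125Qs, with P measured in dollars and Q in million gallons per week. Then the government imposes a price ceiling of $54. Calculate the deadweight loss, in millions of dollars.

Rearranging supply gives Qs = 8P - 414. Without the control the market clears where 466 - 8P = 8P - 414, i.e. P* = 55 and Q* = 26.
Since 54 < 55, the ceiling is binding.
At P = 54: Qd = 466 - 8·54 = 34 and Qs = 8·54 - 414 = 18.
Quantity traded falls to 18. At Q = 18 the demand price is (466 - 18)/8 = 56 and the supply price is (414 + 18)/8 = 54.
Deadweight loss = ½ · (56 - 54) · (26 - 18) = ½ · 2 · 8 = 8.

8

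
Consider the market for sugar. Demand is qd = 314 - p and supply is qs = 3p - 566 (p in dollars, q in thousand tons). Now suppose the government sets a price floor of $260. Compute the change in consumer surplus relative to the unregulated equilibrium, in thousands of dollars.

Without the control the market clears where 314 - p = 3p - 566, i.e. p* = 220 and q* = 94.
The floor of 260 is above the equilibrium price 220, so it binds.
At p = 260: qd = 314 - 260 = 54 and qs = 3·260 - 566 = 214.
Consumer surplus without the control is ½ · (314 - 220) · 94 = 4418.
With the floor, consumers buy 54 units at 260, so CS = ½ · (314 - 260) · 54 = 1458.
Change in consumer surplus = 1458 - 4418 = -2960.

-2960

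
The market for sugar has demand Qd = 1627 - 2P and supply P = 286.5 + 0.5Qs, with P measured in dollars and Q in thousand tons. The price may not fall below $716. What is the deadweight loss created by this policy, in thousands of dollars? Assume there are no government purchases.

Rearranging supply gives Qs = 2P - 573. Equilibrium: 1627 - 2P = 2P - 573, so 2200 = 4P and P* = 550, Q* = 527.
Because the floor (716) lies above the market-clearing price, it is binding.
At P = 716: Qd = 1627 - 2·716 = 195 and Qs = 2·716 - 573 = 859.
Quantity traded falls to 195. At Q = 195 the demand price is (1627 - 195)/2 = 716 and the supply price is (573 + 195)/2 = 384.
Deadweight loss = ½ · (716 - 384) · (527 - 195) = ½ · 332 · 332 = 55112.

55112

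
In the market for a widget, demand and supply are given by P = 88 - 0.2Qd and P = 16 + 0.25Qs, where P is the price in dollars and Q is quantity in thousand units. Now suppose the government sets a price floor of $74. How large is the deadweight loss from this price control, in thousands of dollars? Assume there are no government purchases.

1822.5

Rearranging demand gives Qd = 440 - 5P; rearranging supply gives Qs = 4P - 64. In a free market, 440 - 5P = 4P - 64 gives the equilibrium P* = 56, Q* = 160.
The floor of 74 is above the equilibrium price 56, so it binds.
At P = 74: Qd = 440 - 5·74 = 70 and Qs = 4·74 - 64 = 232.
Quantity traded falls to 70. At Q = 70 the demand price is (440 - 70)/5 = 74 and the supply price is (64 + 70)/4 = 33.5.
Deadweight loss = ½ · (74 - 33.5) · (160 - 70) = ½ · 40.5 · 90 = 1822.5.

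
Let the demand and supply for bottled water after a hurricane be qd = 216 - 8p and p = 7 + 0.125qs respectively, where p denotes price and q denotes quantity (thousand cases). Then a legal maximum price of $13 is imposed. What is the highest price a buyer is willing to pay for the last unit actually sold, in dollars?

21

Rearranging supply gives qs = 8p - 56. Setting quantity demanded equal to quantity supplied, 216 - 8p = 8p - 56, gives p* = 17 and q* = 80.
The ceiling of 13 is below the equilibrium price 17, so it binds.
At p = 13: qd = 216 - 8·13 = 112 and qs = 8·13 - 56 = 48.
Only 48 units reach the market. On the demand curve, the marginal buyer's willingness to pay at q = 48 is (216 - 48)/8 = 21.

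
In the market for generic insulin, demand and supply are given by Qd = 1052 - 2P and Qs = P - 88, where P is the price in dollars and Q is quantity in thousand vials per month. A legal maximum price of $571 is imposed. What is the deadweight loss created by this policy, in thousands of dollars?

In a free market, 1052 - 2P = P - 88 gives the equilibrium P* = 380, Q* = 292.
Since 571 is above P* = 380, the ceiling does not bind and the free-market outcome prevails.
Since the control does not bind, no trades are prevented and deadweight loss is zero.

0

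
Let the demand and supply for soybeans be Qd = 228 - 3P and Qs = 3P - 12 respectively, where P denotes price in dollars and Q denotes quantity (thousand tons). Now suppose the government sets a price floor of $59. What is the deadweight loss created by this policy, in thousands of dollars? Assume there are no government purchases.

1083

In a free market, 228 - 3P = 3P - 12 gives the equilibrium P* = 40, Q* = 108.
Because the floor (59) lies above the market-clearing price, it is binding.
At P = 59: Qd = 228 - 3·59 = 51 and Qs = 3·59 - 12 = 165.
Quantity traded falls to 51. At Q = 51 the demand price is (228 - 51)/3 = 59 and the supply price is (12 + 51)/3 = 21.
Deadweight loss = ½ · (59 - 21) · (108 - 51) = ½ · 38 · 57 = 1083.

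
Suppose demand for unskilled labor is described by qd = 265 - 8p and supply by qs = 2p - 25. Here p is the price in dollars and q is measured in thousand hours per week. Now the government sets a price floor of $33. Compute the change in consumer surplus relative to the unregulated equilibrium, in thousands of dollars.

-68

In a free market, 265 - 8p = 2p - 25 gives the equilibrium p* = 29, q* = 33.
Because the floor (33) lies above the market-clearing price, it is binding.
At p = 33: qd = 265 - 8·33 = 1 and qs = 2·33 - 25 = 41.
Consumer surplus without the control is ½ · (33.125 - 29) · 33 = 68.0625.
With the floor, consumers buy 1 units at 33, so CS = ½ · (33.125 - 33) · 1 = 0.0625.
Change in consumer surplus = 0.0625 - 68.0625 = -68.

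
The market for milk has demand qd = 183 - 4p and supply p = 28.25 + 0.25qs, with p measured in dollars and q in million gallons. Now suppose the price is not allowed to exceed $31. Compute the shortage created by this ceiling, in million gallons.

Rearranging supply gives qs = 4p - 113. Setting quantity demanded equal to quantity supplied, 183 - 4p = 4p - 113, gives p* = 37 and q* = 35.
Because the ceiling (31) lies below the market-clearing price, it is binding.
At p = 31: qd = 183 - 4·31 = 59 and qs = 4·31 - 113 = 11.
Shortage = qd - qs = 59 - 11 = 48.

48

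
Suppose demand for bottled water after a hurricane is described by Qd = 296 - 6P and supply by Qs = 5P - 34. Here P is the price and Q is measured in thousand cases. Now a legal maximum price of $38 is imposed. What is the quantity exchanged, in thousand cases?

116

Without the control the market clears where 296 - 6P = 5P - 34, i.e. P* = 30 and Q* = 116.
Since 38 is above P* = 30, the ceiling does not bind and the free-market outcome prevails.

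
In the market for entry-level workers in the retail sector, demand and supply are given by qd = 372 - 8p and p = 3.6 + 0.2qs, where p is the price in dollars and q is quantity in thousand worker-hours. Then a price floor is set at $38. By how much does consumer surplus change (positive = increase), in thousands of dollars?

Rearranging supply gives qs = 5p - 18. Setting quantity demanded equal to quantity supplied, 372 - 8p = 5p - 18, gives p* = 30 and q* = 132.
Because the floor (38) lies above the market-clearing price, it is binding.
At p = 38: qd = 372 - 8·38 = 68 and qs = 5·38 - 18 = 172.
Consumer surplus without the control is ½ · (46.5 - 30) · 132 = 1089.
With the floor, consumers buy 68 units at 38, so CS = ½ · (46.5 - 38) · 68 = 289.
Change in consumer surplus = 289 - 1089 = -800.

-800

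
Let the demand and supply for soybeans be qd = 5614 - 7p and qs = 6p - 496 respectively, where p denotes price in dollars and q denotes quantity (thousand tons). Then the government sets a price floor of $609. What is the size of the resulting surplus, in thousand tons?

Without the control the market clears where 5614 - 7p = 6p - 496, i.e. p* = 470 and q* = 2324.
Since 609 > 470, the floor is binding.
At p = 609: qd = 5614 - 7·609 = 1351 and qs = 6·609 - 496 = 3158.
Surplus = qs - qd = 3158 - 1351 = 1807.

1807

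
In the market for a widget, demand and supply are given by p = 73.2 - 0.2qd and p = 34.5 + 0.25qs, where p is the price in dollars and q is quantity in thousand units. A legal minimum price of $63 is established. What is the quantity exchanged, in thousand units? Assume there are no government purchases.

Rearranging demand gives qd = 366 - 5p; rearranging supply gives qs = 4p - 138. Setting quantity demanded equal to quantity supplied, 366 - 5p = 4p - 138, gives p* = 56 and q* = 86.
Because the floor (63) lies above the market-clearing price, it is binding.
At p = 63: qd = 366 - 5·63 = 51 and qs = 4·63 - 138 = 114.
The quantity actually transacted is the short side, demand: 51.

51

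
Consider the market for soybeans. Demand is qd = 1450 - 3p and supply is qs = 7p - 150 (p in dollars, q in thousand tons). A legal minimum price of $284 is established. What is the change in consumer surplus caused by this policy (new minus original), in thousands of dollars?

Without the control the market clears where 1450 - 3p = 7p - 150, i.e. p* = 160 and q* = 970.
Because the floor (284) lies above the market-clearing price, it is binding.
At p = 284: qd = 1450 - 3·284 = 598 and qs = 7·284 - 150 = 1838.
Consumer surplus without the control is ½ · (1450/3 - 160) · 970 = 470450/3.
With the floor, consumers buy 598 units at 284, so CS = ½ · (1450/3 - 284) · 598 = 178802/3.
Change in consumer surplus = 178802/3 - 470450/3 = -97216.

-97216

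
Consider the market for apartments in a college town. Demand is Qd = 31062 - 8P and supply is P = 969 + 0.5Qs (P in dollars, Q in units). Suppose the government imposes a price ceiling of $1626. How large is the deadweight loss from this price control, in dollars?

Rearranging supply gives Qs = 2P - 1938. In a free market, 31062 - 8P = 2P - 1938 gives the equilibrium P* = 3300, Q* = 4662.
Because the ceiling (1626) lies below the market-clearing price, it is binding.
At P = 1626: Qd = 31062 - 8·1626 = 18054 and Qs = 2·1626 - 1938 = 1314.
Quantity traded falls to 1314. At Q = 1314 the demand price is (31062 - 1314)/8 = 3718.5 and the supply price is (1938 + 1314)/2 = 1626.
Deadweight loss = ½ · (3718.5 - 1626) · (4662 - 1314) = ½ · 2092.5 · 3348 = 3502845.

3502845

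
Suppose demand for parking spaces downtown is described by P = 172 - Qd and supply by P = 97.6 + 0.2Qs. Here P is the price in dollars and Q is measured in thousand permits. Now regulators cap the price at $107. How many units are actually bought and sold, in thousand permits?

47

Rearranging demand gives Qd = 172 - P; rearranging supply gives Qs = 5P - 488. In a free market, 172 - P = 5P - 488 gives the equilibrium P* = 110, Q* = 62.
Because the ceiling (107) lies below the market-clearing price, it is binding.
At P = 107: Qd = 172 - 107 = 65 and Qs = 5·107 - 488 = 47.
The quantity actually transacted is the short side, supply: 47.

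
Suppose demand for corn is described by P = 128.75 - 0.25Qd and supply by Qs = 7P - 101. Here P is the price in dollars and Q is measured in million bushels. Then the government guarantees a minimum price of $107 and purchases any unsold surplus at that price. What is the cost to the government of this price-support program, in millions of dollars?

Rearranging demand gives Qd = 515 - 4P. In a free market, 515 - 4P = 7P - 101 gives the equilibrium P* = 56, Q* = 291.
The floor of 107 is above the equilibrium price 56, so it binds.
At P = 107: Qd = 515 - 4·107 = 87 and Qs = 7·107 - 101 = 648.
Surplus = Qs - Qd = 561.
Government expenditure = surplus × support price = 561 × 107 = 60027.

60027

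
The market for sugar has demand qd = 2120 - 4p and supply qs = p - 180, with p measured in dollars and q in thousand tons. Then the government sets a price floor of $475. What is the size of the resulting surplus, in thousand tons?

75

Equilibrium: 2120 - 4p = p - 180, so 2300 = 5p and p* = 460, q* = 280.
Because the floor (475) lies above the market-clearing price, it is binding.
At p = 475: qd = 2120 - 4·475 = 220 and qs = 475 - 180 = 295.
Surplus = qs - qd = 295 - 220 = 75.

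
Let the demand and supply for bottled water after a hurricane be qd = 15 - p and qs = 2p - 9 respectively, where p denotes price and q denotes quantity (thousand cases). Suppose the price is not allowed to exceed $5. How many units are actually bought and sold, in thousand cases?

1

Equilibrium: 15 - p = 2p - 9, so 24 = 3p and p* = 8, q* = 7.
Since 5 < 8, the ceiling is binding.
At p = 5: qd = 15 - 5 = 10 and qs = 2·5 - 9 = 1.
The quantity actually transacted is the short side, supply: 1.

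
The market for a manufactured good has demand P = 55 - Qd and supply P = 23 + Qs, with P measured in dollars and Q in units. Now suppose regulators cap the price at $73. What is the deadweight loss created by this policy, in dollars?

Rearranging demand gives Qd = 55 - P; rearranging supply gives Qs = P - 23. Equilibrium: 55 - P = P - 23, so 78 = 2P and P* = 39, Q* = 16.
Since 73 is above P* = 39, the ceiling does not bind and the free-market outcome prevails.
Since the control does not bind, no trades are prevented and deadweight loss is zero.

0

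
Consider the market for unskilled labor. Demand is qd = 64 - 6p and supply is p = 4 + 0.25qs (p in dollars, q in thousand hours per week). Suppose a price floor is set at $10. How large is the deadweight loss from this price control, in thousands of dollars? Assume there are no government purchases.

30

Rearranging supply gives qs = 4p - 16. In a free market, 64 - 6p = 4p - 16 gives the equilibrium p* = 8, q* = 16.
Because the floor (10) lies above the market-clearing price, it is binding.
At p = 10: qd = 64 - 6·10 = 4 and qs = 4·10 - 16 = 24.
Quantity traded falls to 4. At q = 4 the demand price is (64 - 4)/6 = 10 and the supply price is (16 + 4)/4 = 5.
Deadweight loss = ½ · (10 - 5) · (16 - 4) = ½ · 5 · 12 = 30.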